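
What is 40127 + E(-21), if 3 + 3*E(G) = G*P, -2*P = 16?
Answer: 40182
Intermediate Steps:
P = -8 (P = -½*16 = -8)
E(G) = -1 - 8*G/3 (E(G) = -1 + (G*(-8))/3 = -1 + (-8*G)/3 = -1 - 8*G/3)
40127 + E(-21) = 40127 + (-1 - 8/3*(-21)) = 40127 + (-1 + 56) = 40127 + 55 = 40182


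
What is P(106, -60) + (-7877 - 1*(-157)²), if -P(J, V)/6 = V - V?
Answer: -32526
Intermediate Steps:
P(J, V) = 0 (P(J, V) = -6*(V - V) = -6*0 = 0)
P(106, -60) + (-7877 - 1*(-157)²) = 0 + (-7877 - 1*(-157)²) = 0 + (-7877 - 1*24649) = 0 + (-7877 - 24649) = 0 - 32526 = -32526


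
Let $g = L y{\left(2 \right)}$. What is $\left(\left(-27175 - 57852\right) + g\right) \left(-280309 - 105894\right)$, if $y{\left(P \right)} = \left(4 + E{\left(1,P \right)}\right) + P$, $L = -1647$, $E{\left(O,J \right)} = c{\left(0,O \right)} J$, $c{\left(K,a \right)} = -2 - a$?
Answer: $32837682481$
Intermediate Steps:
$E{\left(O,J \right)} = J \left(-2 - O\right)$ ($E{\left(O,J \right)} = \left(-2 - O\right) J = J \left(-2 - O\right)$)
$y{\left(P \right)} = 4 - 2 P$ ($y{\left(P \right)} = \left(4 - P \left(2 + 1\right)\right) + P = \left(4 - P 3\right) + P = \left(4 - 3 P\right) + P = 4 - 2 P$)
$g = 0$ ($g = - 1647 \left(4 - 4\right) = \left(-1647\right) 0 = 0$)
$\left(\left(-27175 - 57852\right) + g\right) \left(-280309 - 105894\right) = \left(\left(-27175 - 57852\right) + 0\right) \left(-280309 - 105894\right) = \left(-85027 + 0\right) \left(-386203\right) = \left(-85027\right) \left(-386203\right) = 32837682481$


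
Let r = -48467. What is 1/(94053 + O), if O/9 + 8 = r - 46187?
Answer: -1/757905 ≈ -1.3194e-6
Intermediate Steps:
O = -851958 (O = -72 + 9*(-48467 - 46187) = -72 + 9*(-94654) = -72 - 851886 = -851958)
1/(94053 + O) = 1/(94053 - 851958) = 1/(-757905) = -1/757905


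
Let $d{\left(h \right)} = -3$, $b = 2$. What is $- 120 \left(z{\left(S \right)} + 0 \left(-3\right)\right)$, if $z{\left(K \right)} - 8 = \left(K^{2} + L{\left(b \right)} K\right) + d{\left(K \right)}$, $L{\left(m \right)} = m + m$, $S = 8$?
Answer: $-12120$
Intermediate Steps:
$L{\left(m \right)} = 2 m$
$z{\left(K \right)} = 5 + K^{2} + 4 K$ ($z{\left(K \right)} = 8 - \left(3 - K^{2} - 2 \cdot 2 K\right) = 8 - \left(3 - K^{2} - 4 K\right) = 8 + \left(-3 + K^{2} + 4 K\right) = 5 + K^{2} + 4 K$)
$- 120 \left(z{\left(S \right)} + 0 \left(-3\right)\right) = - 120 \left(\left(5 + 8^{2} + 4 \cdot 8\right) + 0 \left(-3\right)\right) = - 120 \left(\left(5 + 64 + 32\right) + 0\right) = - 120 \left(101 + 0\right) = \left(-120\right) 101 = -12120$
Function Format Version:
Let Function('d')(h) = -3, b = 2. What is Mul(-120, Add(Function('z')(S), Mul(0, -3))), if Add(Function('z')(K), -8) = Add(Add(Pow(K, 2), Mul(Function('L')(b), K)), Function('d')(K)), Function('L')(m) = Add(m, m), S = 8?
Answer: -12120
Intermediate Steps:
Function('L')(m) = Mul(2, m)
Function('z')(K) = Add(5, Pow(K, 2), Mul(4, K)) (Function('z')(K) = Add(8, Add(Add(Pow(K, 2), Mul(Mul(2, 2), K)), -3)) = Add(8, Add(Add(Pow(K, 2), Mul(4, K)), -3)) = Add(8, Add(-3, Pow(K, 2), Mul(4, K))) = Add(5, Pow(K, 2), Mul(4, K)))
Mul(-120, Add(Function('z')(S), Mul(0, -3))) = Mul(-120, Add(Add(5, Pow(8, 2), Mul(4, 8)), Mul(0, -3))) = Mul(-120, Add(Add(5, 64, 32), 0)) = Mul(-120, Add(101, 0)) = Mul(-120, 101) = -12120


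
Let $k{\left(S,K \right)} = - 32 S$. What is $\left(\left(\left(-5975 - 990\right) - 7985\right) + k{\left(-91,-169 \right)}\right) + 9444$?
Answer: $-2594$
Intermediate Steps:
$\left(\left(\left(-5975 - 990\right) - 7985\right) + k{\left(-91,-169 \right)}\right) + 9444 = \left(\left(\left(-5975 - 990\right) - 7985\right) - -2912\right) + 9444 = \left(\left(-6965 - 7985\right) + 2912\right) + 9444 = \left(-14950 + 2912\right) + 9444 = -12038 + 9444 = -2594$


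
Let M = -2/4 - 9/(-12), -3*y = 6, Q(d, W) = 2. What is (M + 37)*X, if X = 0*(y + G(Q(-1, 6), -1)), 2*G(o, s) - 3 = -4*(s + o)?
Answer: 0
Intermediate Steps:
G(o, s) = 3/2 - 2*o - 2*s (G(o, s) = 3/2 + (-4*(s + o))/2 = 3/2 + (-4*(o + s))/2 = 3/2 + (-4*o - 4*s)/2 = 3/2 + (-2*o - 2*s) = 3/2 - 2*o - 2*s)
y = -2 (y = -1/3*6 = -2)
X = 0 (X = 0*(-2 + (3/2 - 2*2 - 2*(-1))) = 0*(-2 + (3/2 - 4 + 2)) = 0*(-2 - 1/2) = 0*(-5/2) = 0)
M = 1/4 (M = -2*1/4 - 9*(-1/12) = -1/2 + 3/4 = 1/4 ≈ 0.25000)
(M + 37)*X = (1/4 + 37)*0 = (149/4)*0 = 0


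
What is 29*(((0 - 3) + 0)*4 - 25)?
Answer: -1073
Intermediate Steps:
29*(((0 - 3) + 0)*4 - 25) = 29*((-3 + 0)*4 - 25) = 29*(-3*4 - 25) = 29*(-12 - 25) = 29*(-37) = -1073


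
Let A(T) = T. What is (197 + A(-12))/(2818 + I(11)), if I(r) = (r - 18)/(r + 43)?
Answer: 1998/30433 ≈ 0.065652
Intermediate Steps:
I(r) = (-18 + r)/(43 + r)
(197 + A(-12))/(2818 + I(11)) = (197 - 12)/(2818 + (-18 + 11)/(43 + 11)) = 185/(2818 - 7/54) = 185/(152165/54) = 185*(54/152165) = 1998/30433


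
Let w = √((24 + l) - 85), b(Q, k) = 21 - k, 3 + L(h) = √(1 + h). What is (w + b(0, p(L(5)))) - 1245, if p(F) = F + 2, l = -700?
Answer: -1223 - √6 + I*√761 ≈ -1225.4 + 27.586*I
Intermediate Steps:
L(h) = -3 + √(1 + h)
p(F) = 2 + F
w = I*√761 (w = √((24 - 700) - 85) = √(-676 - 85) = √(-761) = I*√761 ≈ 27.586*I)
(w + b(0, p(L(5)))) - 1245 = (I*√761 + (21 - (2 + (-3 + √(1 + 5))))) - 1245 = (I*√761 + (21 - (2 + (-3 + √6)))) - 1245 = (I*√761 + (21 - (-1 + √6))) - 1245 = (I*√761 + (21 + (1 - √6))) - 1245 = (I*√761 + (22 - √6)) - 1245 = (22 - √6 + I*√761) - 1245 = -1223 - √6 + I*√761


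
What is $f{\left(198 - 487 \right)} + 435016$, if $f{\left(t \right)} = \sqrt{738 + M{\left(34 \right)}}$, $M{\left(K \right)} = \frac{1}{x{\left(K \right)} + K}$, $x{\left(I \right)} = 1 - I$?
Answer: $435016 + \sqrt{739} \approx 4.3504 \cdot 10^{5}$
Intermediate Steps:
$M{\left(K \right)} = 1$ ($M{\left(K \right)} = \frac{1}{\left(1 - K\right) + K} = 1^{-1} = 1$)
$f{\left(t \right)} = \sqrt{739}$ ($f{\left(t \right)} = \sqrt{738 + 1} = \sqrt{739}$)
$f{\left(198 - 487 \right)} + 435016 = \sqrt{739} + 435016 = 435016 + \sqrt{739}$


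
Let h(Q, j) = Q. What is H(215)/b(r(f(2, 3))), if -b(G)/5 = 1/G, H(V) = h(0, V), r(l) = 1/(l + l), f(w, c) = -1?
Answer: 0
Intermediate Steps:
r(l) = 1/(2*l)
H(V) = 0
b(G) = -5/G
H(215)/b(r(f(2, 3))) = 0/((-5/((½)/(-1)))) = 0/((-5/((½)*(-1)))) = 0/((-5/(-½))) = 0/((-5*(-2))) = 0/10 = 0*(⅒) = 0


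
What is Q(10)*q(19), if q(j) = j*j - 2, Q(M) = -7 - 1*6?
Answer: -4667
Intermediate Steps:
Q(M) = -13 (Q(M) = -7 - 6 = -13)
q(j) = -2 + j² (q(j) = j² - 2 = -2 + j²)
Q(10)*q(19) = -13*(-2 + 19²) = -13*(-2 + 361) = -13*359 = -4667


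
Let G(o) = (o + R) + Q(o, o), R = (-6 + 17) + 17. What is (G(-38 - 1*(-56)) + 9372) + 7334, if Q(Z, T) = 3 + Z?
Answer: 16773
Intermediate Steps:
R = 28 (R = 11 + 17 = 28)
G(o) = 31 + 2*o (G(o) = (o + 28) + (3 + o) = (28 + o) + (3 + o) = 31 + 2*o)
(G(-38 - 1*(-56)) + 9372) + 7334 = ((31 + 2*(-38 - 1*(-56))) + 9372) + 7334 = ((31 + 2*(-38 + 56)) + 9372) + 7334 = ((31 + 2*18) + 9372) + 7334 = ((31 + 36) + 9372) + 7334 = (67 + 9372) + 7334 = 9439 + 7334 = 16773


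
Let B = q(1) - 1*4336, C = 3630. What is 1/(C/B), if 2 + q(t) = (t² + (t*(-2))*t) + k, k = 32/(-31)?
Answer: -4077/3410 ≈ -1.1956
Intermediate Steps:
k = -32/31 (k = 32*(-1/31) = -32/31 ≈ -1.0323)
q(t) = -94/31 - t² (q(t) = -2 + ((t² + (t*(-2))*t) - 32/31) = -2 + ((t² + (-2*t)*t) - 32/31) = -2 + ((t² - 2*t²) - 32/31) = -2 + (-t² - 32/31) = -2 + (-32/31 - t²) = -94/31 - t²)
B = -134541/31 (B = (-94/31 - 1*1²) - 1*4336 = (-94/31 - 1*1) - 4336 = (-94/31 - 1) - 4336 = -125/31 - 4336 = -134541/31 ≈ -4340.0)
1/(C/B) = 1/(3630/(-134541/31)) = 1/(3630*(-31/134541)) = 1/(-3410/4077) = -4077/3410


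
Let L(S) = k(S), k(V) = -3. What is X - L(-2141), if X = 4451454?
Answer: 4451457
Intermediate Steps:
L(S) = -3
X - L(-2141) = 4451454 - 1*(-3) = 4451454 + 3 = 4451457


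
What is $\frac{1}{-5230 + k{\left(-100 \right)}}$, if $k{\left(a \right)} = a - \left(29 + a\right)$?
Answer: $- \frac{1}{5259} \approx -0.00019015$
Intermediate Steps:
$k{\left(a \right)} = -29$
$\frac{1}{-5230 + k{\left(-100 \right)}} = \frac{1}{-5230 - 29} = \frac{1}{-5259} = - \frac{1}{5259}$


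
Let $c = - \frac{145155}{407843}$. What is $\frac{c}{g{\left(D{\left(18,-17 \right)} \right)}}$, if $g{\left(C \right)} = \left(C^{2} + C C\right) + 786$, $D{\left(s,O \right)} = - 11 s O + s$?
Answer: $- \frac{48385}{3113704301138} \approx -1.5539 \cdot 10^{-8}$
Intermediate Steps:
$D{\left(s,O \right)} = s - 11 O s$ ($D{\left(s,O \right)} = - 11 O s + s = s - 11 O s$)
$g{\left(C \right)} = 786 + 2 C^{2}$ ($g{\left(C \right)} = \left(C^{2} + C^{2}\right) + 786 = 2 C^{2} + 786 = 786 + 2 C^{2}$)
$c = - \frac{145155}{407843}$ ($c = \left(-145155\right) \frac{1}{407843} = - \frac{145155}{407843} \approx -0.35591$)
$\frac{c}{g{\left(D{\left(18,-17 \right)} \right)}} = - \frac{145155}{407843 \left(786 + 2 \left(18 \left(1 - -187\right)\right)^{2}\right)} = - \frac{145155}{407843 \left(786 + 2 \left(18 \left(1 + 187\right)\right)^{2}\right)} = - \frac{145155}{407843 \left(786 + 2 \left(18 \cdot 188\right)^{2}\right)} = - \frac{145155}{407843 \left(786 + 2 \cdot 3384^{2}\right)} = - \frac{145155}{407843 \left(786 + 2 \cdot 11451456\right)} = - \frac{145155}{407843 \left(786 + 22902912\right)} = - \frac{145155}{407843 \cdot 22903698} = \left(- \frac{145155}{407843}\right) \frac{1}{22903698} = - \frac{48385}{3113704301138}$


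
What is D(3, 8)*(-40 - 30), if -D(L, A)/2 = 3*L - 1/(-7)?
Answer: 1280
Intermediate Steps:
D(L, A) = -2/7 - 6*L (D(L, A) = -2*(3*L - 1/(-7)) = -2*(3*L - 1*(-1/7)) = -2*(3*L + 1/7) = -2*(1/7 + 3*L) = -2/7 - 6*L)
D(3, 8)*(-40 - 30) = (-2/7 - 6*3)*(-40 - 30) = (-2/7 - 18)*(-70) = -128/7*(-70) = 1280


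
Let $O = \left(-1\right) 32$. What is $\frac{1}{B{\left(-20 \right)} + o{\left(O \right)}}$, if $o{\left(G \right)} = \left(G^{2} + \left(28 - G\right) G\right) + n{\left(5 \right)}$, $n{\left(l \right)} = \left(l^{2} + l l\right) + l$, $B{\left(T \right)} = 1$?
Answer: $- \frac{1}{840} \approx -0.0011905$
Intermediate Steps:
$n{\left(l \right)} = l + 2 l^{2}$ ($n{\left(l \right)} = \left(l^{2} + l^{2}\right) + l = 2 l^{2} + l = l + 2 l^{2}$)
$O = -32$
$o{\left(G \right)} = 55 + G^{2} + G \left(28 - G\right)$ ($o{\left(G \right)} = \left(G^{2} + \left(28 - G\right) G\right) + 5 \left(1 + 2 \cdot 5\right) = \left(G^{2} + G \left(28 - G\right)\right) + 5 \left(1 + 10\right) = \left(G^{2} + G \left(28 - G\right)\right) + 5 \cdot 11 = \left(G^{2} + G \left(28 - G\right)\right) + 55 = 55 + G^{2} + G \left(28 - G\right)$)
$\frac{1}{B{\left(-20 \right)} + o{\left(O \right)}} = \frac{1}{1 + \left(55 + 28 \left(-32\right)\right)} = \frac{1}{1 + \left(55 - 896\right)} = \frac{1}{1 - 841} = \frac{1}{-840} = - \frac{1}{840}$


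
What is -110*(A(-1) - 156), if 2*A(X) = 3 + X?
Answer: 17050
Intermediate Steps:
A(X) = 3/2 + X/2 (A(X) = (3 + X)/2 = 3/2 + X/2)
-110*(A(-1) - 156) = -110*((3/2 + (½)*(-1)) - 156) = -110*((3/2 - ½) - 156) = -110*(1 - 156) = -110*(-155) = 17050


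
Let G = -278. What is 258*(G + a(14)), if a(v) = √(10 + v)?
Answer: -71724 + 516*√6 ≈ -70460.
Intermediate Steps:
258*(G + a(14)) = 258*(-278 + √(10 + 14)) = 258*(-278 + √24) = 258*(-278 + 2*√6) = -71724 + 516*√6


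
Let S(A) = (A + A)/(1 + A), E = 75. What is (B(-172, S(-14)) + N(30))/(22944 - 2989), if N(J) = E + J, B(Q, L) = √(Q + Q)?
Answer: 21/3991 + 2*I*√86/19955 ≈ 0.0052618 + 0.00092945*I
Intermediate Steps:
S(A) = 2*A/(1 + A) (S(A) = (2*A)/(1 + A) = 2*A/(1 + A))
B(Q, L) = √2*√Q (B(Q, L) = √(2*Q) = √2*√Q)
N(J) = 75 + J
(B(-172, S(-14)) + N(30))/(22944 - 2989) = (√2*√(-172) + (75 + 30))/(22944 - 2989) = (√2*(2*I*√43) + 105)/19955 = (2*I*√86 + 105)*(1/19955) = (105 + 2*I*√86)*(1/19955) = 21/3991 + 2*I*√86/19955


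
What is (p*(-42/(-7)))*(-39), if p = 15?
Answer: -3510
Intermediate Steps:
(p*(-42/(-7)))*(-39) = (15*(-42/(-7)))*(-39) = (15*(-42*(-1/7)))*(-39) = (15*6)*(-39) = 90*(-39) = -3510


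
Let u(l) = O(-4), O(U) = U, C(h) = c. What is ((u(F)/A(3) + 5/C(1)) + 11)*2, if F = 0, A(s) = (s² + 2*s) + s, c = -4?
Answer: 343/18 ≈ 19.056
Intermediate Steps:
C(h) = -4
A(s) = s² + 3*s
u(l) = -4
((u(F)/A(3) + 5/C(1)) + 11)*2 = ((-4*1/(3*(3 + 3)) + 5/(-4)) + 11)*2 = ((-4/(3*6) + 5*(-¼)) + 11)*2 = ((-4/18 - 5/4) + 11)*2 = ((-4*1/18 - 5/4) + 11)*2 = ((-2/9 - 5/4) + 11)*2 = (-53/36 + 11)*2 = (343/36)*2 = 343/18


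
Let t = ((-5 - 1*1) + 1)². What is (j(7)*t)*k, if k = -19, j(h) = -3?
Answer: 1425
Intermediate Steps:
t = 25 (t = ((-5 - 1) + 1)² = (-6 + 1)² = (-5)² = 25)
(j(7)*t)*k = -3*25*(-19) = -75*(-19) = 1425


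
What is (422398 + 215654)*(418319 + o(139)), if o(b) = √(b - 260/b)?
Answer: 266909274588 + 4466364*√54071/139 ≈ 2.6692e+11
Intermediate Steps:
(422398 + 215654)*(418319 + o(139)) = (422398 + 215654)*(418319 + √(139 - 260/139)) = 638052*(418319 + √(139 - 260*1/139)) = 638052*(418319 + √(139 - 260/139)) = 638052*(418319 + √(19061/139)) = 638052*(418319 + 7*√54071/139) = 266909274588 + 4466364*√54071/139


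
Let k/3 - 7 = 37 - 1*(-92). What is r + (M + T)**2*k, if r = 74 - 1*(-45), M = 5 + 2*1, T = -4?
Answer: 3791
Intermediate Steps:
M = 7 (M = 5 + 2 = 7)
k = 408 (k = 21 + 3*(37 - 1*(-92)) = 21 + 3*(37 + 92) = 21 + 3*129 = 21 + 387 = 408)
r = 119 (r = 74 + 45 = 119)
r + (M + T)**2*k = 119 + (7 - 4)**2*408 = 119 + 3**2*408 = 119 + 9*408 = 119 + 3672 = 3791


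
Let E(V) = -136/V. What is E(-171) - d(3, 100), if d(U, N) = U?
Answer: -377/171 ≈ -2.2047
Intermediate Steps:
E(-171) - d(3, 100) = -136/(-171) - 1*3 = -136*(-1/171) - 3 = 136/171 - 3 = -377/171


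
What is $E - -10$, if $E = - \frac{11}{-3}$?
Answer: $\frac{41}{3} \approx 13.667$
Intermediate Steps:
$E = \frac{11}{3}$ ($E = \left(-11\right) \left(- \frac{1}{3}\right) = \frac{11}{3} \approx 3.6667$)
$E - -10 = \frac{11}{3} - -10 = \frac{11}{3} + 10 = \frac{41}{3}$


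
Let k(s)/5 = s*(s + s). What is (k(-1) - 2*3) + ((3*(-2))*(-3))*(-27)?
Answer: -482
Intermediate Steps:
k(s) = 10*s**2 (k(s) = 5*(s*(s + s)) = 5*(s*(2*s)) = 5*(2*s**2) = 10*s**2)
(k(-1) - 2*3) + ((3*(-2))*(-3))*(-27) = (10*(-1)**2 - 2*3) + ((3*(-2))*(-3))*(-27) = (10*1 - 6) - 6*(-3)*(-27) = (10 - 6) + 18*(-27) = 4 - 486 = -482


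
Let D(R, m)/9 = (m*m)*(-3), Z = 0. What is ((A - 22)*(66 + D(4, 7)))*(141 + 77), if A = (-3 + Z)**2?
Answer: 3562338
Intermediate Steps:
D(R, m) = -27*m**2 (D(R, m) = 9*((m*m)*(-3)) = 9*(m**2*(-3)) = 9*(-3*m**2) = -27*m**2)
A = 9 (A = (-3 + 0)**2 = (-3)**2 = 9)
((A - 22)*(66 + D(4, 7)))*(141 + 77) = ((9 - 22)*(66 - 27*7**2))*(141 + 77) = -13*(66 - 27*49)*218 = -13*(66 - 1323)*218 = -13*(-1257)*218 = 16341*218 = 3562338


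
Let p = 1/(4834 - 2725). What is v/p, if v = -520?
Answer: -1096680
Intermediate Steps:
p = 1/2109 ≈ 0.00047416
v/p = -520/1/2109 = -520*2109 = -1096680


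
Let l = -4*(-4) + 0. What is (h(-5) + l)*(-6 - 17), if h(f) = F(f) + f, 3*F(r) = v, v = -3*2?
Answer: -207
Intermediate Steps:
v = -6
F(r) = -2 (F(r) = (⅓)*(-6) = -2)
l = 16 (l = 16 + 0 = 16)
h(f) = -2 + f
(h(-5) + l)*(-6 - 17) = ((-2 - 5) + 16)*(-6 - 17) = (-7 + 16)*(-23) = 9*(-23) = -207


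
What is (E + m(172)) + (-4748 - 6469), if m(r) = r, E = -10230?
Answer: -21275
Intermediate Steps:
(E + m(172)) + (-4748 - 6469) = (-10230 + 172) + (-4748 - 6469) = -10058 - 11217 = -21275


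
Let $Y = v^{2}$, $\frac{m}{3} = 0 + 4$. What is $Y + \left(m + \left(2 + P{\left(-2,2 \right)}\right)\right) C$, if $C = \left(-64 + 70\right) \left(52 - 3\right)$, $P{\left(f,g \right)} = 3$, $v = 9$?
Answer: $5079$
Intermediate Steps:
$m = 12$ ($m = 3 \left(0 + 4\right) = 3 \cdot 4 = 12$)
$Y = 81$ ($Y = 9^{2} = 81$)
$C = 294$ ($C = 6 \cdot 49 = 294$)
$Y + \left(m + \left(2 + P{\left(-2,2 \right)}\right)\right) C = 81 + \left(12 + \left(2 + 3\right)\right) 294 = 81 + \left(12 + 5\right) 294 = 81 + 17 \cdot 294 = 81 + 4998 = 5079$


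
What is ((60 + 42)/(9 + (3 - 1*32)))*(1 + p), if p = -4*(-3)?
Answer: -663/10 ≈ -66.300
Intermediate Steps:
p = 12
((60 + 42)/(9 + (3 - 1*32)))*(1 + p) = ((60 + 42)/(9 + (3 - 1*32)))*(1 + 12) = (102/(9 + (3 - 32)))*13 = (102/(9 - 29))*13 = (102/(-20))*13 = (102*(-1/20))*13 = -51/10*13 = -663/10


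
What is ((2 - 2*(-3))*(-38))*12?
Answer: -3648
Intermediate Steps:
((2 - 2*(-3))*(-38))*12 = ((2 + 6)*(-38))*12 = (8*(-38))*12 = -304*12 = -3648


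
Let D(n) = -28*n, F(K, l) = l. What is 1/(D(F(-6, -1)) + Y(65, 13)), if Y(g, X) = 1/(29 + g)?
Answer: 94/2633 ≈ 0.035701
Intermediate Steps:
1/(D(F(-6, -1)) + Y(65, 13)) = 1/(-28*(-1) + 1/(29 + 65)) = 1/(28 + 1/94) = 1/(2633/94) = 94/2633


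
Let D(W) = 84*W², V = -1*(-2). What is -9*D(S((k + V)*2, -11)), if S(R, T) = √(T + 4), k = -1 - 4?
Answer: 5292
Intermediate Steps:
k = -5
V = 2
S(R, T) = √(4 + T)
-9*D(S((k + V)*2, -11)) = -756*(√(4 - 11))² = -756*(√(-7))² = -756*(I*√7)² = -756*(-7) = -9*(-588) = 5292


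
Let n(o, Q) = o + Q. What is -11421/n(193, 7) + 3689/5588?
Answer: -15770687/279400 ≈ -56.445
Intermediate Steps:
n(o, Q) = Q + o
-11421/n(193, 7) + 3689/5588 = -11421/(7 + 193) + 3689/5588 = -11421/200 + 3689*(1/5588) = -11421*1/200 + 3689/5588 = -11421/200 + 3689/5588 = -15770687/279400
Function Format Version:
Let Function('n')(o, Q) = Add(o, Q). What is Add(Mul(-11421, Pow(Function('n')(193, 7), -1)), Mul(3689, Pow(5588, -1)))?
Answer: Rational(-15770687, 279400) ≈ -56.445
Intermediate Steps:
Function('n')(o, Q) = Add(Q, o)
Add(Mul(-11421, Pow(Function('n')(193, 7), -1)), Mul(3689, Pow(5588, -1))) = Add(Mul(-11421, Pow(Add(7, 193), -1)), Mul(3689, Pow(5588, -1))) = Add(Mul(-11421, Pow(200, -1)), Mul(3689, Rational(1, 5588))) = Add(Mul(-11421, Rational(1, 200)), Rational(3689, 5588)) = Add(Rational(-11421, 200), Rational(3689, 5588)) = Rational(-15770687, 279400)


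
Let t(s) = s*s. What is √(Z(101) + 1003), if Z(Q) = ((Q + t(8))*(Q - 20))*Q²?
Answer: 2*√34084342 ≈ 11676.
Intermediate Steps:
t(s) = s²
Z(Q) = Q²*(-20 + Q)*(64 + Q) (Z(Q) = ((Q + 8²)*(Q - 20))*Q² = ((Q + 64)*(-20 + Q))*Q² = ((64 + Q)*(-20 + Q))*Q² = ((-20 + Q)*(64 + Q))*Q² = Q²*(-20 + Q)*(64 + Q))
√(Z(101) + 1003) = √(101²*(-1280 + 101² + 44*101) + 1003) = √(10201*(-1280 + 10201 + 4444) + 1003) = √(10201*13365 + 1003) = √(136336365 + 1003) = √136337368 = 2*√34084342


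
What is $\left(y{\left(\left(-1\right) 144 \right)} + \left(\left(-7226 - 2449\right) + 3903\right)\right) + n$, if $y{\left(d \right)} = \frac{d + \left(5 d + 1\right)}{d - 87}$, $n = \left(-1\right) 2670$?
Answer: $- \frac{1949239}{231} \approx -8438.3$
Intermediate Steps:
$n = -2670$
$y{\left(d \right)} = \frac{1 + 6 d}{-87 + d}$ ($y{\left(d \right)} = \frac{d + \left(1 + 5 d\right)}{-87 + d} = \frac{1 + 6 d}{-87 + d}$)
$\left(y{\left(\left(-1\right) 144 \right)} + \left(\left(-7226 - 2449\right) + 3903\right)\right) + n = \left(\frac{1 + 6 \left(\left(-1\right) 144\right)}{-87 - 144} + \left(\left(-7226 - 2449\right) + 3903\right)\right) - 2670 = \left(\frac{1 + 6 \left(-144\right)}{-87 - 144} + \left(-9675 + 3903\right)\right) - 2670 = \left(\frac{1 - 864}{-231} - 5772\right) - 2670 = \left(\left(- \frac{1}{231}\right) \left(-863\right) - 5772\right) - 2670 = \left(\frac{863}{231} - 5772\right) - 2670 = - \frac{1332469}{231} - 2670 = - \frac{1949239}{231}$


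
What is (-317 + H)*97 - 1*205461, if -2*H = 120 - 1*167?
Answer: -467861/2 ≈ -2.3393e+5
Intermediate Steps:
H = 47/2 (H = -(120 - 1*167)/2 = -(120 - 167)/2 = -½*(-47) = 47/2 ≈ 23.500)
(-317 + H)*97 - 1*205461 = (-317 + 47/2)*97 - 1*205461 = -587/2*97 - 205461 = -56939/2 - 205461 = -467861/2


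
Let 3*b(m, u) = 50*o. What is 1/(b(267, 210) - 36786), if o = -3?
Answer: -1/36836 ≈ -2.7147e-5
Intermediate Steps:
b(m, u) = -50 (b(m, u) = (50*(-3))/3 = (1/3)*(-150) = -50)
1/(b(267, 210) - 36786) = 1/(-50 - 36786) = 1/(-36836) = -1/36836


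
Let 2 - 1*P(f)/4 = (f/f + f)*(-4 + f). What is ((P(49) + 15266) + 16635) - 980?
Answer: 21929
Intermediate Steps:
P(f) = 8 - 4*(1 + f)*(-4 + f) (P(f) = 8 - 4*(f/f + f)*(-4 + f) = 8 - 4*(1 + f)*(-4 + f))
((P(49) + 15266) + 16635) - 980 = (((24 - 4*49² + 12*49) + 15266) + 16635) - 980 = (((24 - 4*2401 + 588) + 15266) + 16635) - 980 = (((24 - 9604 + 588) + 15266) + 16635) - 980 = ((-8992 + 15266) + 16635) - 980 = (6274 + 16635) - 980 = 22909 - 980 = 21929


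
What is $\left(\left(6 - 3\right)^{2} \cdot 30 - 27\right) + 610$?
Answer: $853$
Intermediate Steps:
$\left(\left(6 - 3\right)^{2} \cdot 30 - 27\right) + 610 = \left(3^{2} \cdot 30 - 27\right) + 610 = \left(9 \cdot 30 - 27\right) + 610 = \left(270 - 27\right) + 610 = 243 + 610 = 853$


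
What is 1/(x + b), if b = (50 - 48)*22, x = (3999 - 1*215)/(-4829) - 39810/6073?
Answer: 2666047/97740366 ≈ 0.027277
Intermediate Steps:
x = -19565702/2666047 (x = (3999 - 215)*(-1/4829) - 39810*1/6073 = 3784*(-1/4829) - 39810/6073 = -344/439 - 39810/6073 = -19565702/2666047 ≈ -7.3388)
b = 44 (b = 2*22 = 44)
1/(x + b) = 1/(-19565702/2666047 + 44) = 1/(97740366/2666047) = 2666047/97740366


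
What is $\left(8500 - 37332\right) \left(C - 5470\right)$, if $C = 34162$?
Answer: $-827247744$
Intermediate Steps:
$\left(8500 - 37332\right) \left(C - 5470\right) = \left(8500 - 37332\right) \left(34162 - 5470\right) = \left(-28832\right) 28692 = -827247744$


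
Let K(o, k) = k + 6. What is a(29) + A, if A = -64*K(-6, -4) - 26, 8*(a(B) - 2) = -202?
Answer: -709/4 ≈ -177.25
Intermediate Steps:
a(B) = -93/4 (a(B) = 2 + (⅛)*(-202) = 2 - 101/4 = -93/4)
K(o, k) = 6 + k
A = -154 (A = -64*(6 - 4) - 26 = -64*2 - 26 = -128 - 26 = -154)
a(29) + A = -93/4 - 154 = -709/4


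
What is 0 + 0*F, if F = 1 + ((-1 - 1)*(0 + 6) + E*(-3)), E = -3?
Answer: 0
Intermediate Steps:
F = -2 (F = 1 + ((-1 - 1)*(0 + 6) - 3*(-3)) = 1 + (-2*6 + 9) = 1 + (-12 + 9) = 1 - 3 = -2)
0 + 0*F = 0 + 0*(-2) = 0 + 0 = 0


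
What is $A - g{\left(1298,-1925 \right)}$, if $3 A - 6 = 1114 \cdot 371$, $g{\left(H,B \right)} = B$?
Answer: $\frac{419075}{3} \approx 1.3969 \cdot 10^{5}$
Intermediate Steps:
$A = \frac{413300}{3}$ ($A = 2 + \frac{1114 \cdot 371}{3} = 2 + \frac{1}{3} \cdot 413294 = 2 + \frac{413294}{3} = \frac{413300}{3} \approx 1.3777 \cdot 10^{5}$)
$A - g{\left(1298,-1925 \right)} = \frac{413300}{3} - -1925 = \frac{413300}{3} + 1925 = \frac{419075}{3}$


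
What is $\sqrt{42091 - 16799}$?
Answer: $2 \sqrt{6323} \approx 159.03$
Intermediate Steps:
$\sqrt{42091 - 16799} = \sqrt{25292} = 2 \sqrt{6323}$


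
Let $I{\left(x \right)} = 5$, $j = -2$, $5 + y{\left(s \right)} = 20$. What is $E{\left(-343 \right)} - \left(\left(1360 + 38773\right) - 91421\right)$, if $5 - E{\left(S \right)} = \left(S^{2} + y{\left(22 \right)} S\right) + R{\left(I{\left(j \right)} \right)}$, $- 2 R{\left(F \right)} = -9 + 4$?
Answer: $- \frac{122427}{2} \approx -61214.0$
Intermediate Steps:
$y{\left(s \right)} = 15$ ($y{\left(s \right)} = -5 + 20 = 15$)
$R{\left(F \right)} = \frac{5}{2}$ ($R{\left(F \right)} = - \frac{-9 + 4}{2} = \left(- \frac{1}{2}\right) \left(-5\right) = \frac{5}{2}$)
$E{\left(S \right)} = \frac{5}{2} - S^{2} - 15 S$ ($E{\left(S \right)} = 5 - \left(\left(S^{2} + 15 S\right) + \frac{5}{2}\right) = 5 - \left(\frac{5}{2} + S^{2} + 15 S\right) = \frac{5}{2} - S^{2} - 15 S$)
$E{\left(-343 \right)} - \left(\left(1360 + 38773\right) - 91421\right) = \left(\frac{5}{2} - \left(-343\right)^{2} - -5145\right) - \left(\left(1360 + 38773\right) - 91421\right) = \left(\frac{5}{2} - 117649 + 5145\right) - \left(40133 - 91421\right) = \left(\frac{5}{2} - 117649 + 5145\right) - -51288 = - \frac{225003}{2} + 51288 = - \frac{122427}{2}$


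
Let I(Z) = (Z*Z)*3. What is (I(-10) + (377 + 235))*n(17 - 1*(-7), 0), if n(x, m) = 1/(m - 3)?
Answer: -304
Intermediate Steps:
I(Z) = 3*Z² (I(Z) = Z²*3 = 3*Z²)
n(x, m) = 1/(-3 + m)
(I(-10) + (377 + 235))*n(17 - 1*(-7), 0) = (3*(-10)² + (377 + 235))/(-3 + 0) = (3*100 + 612)/(-3) = (300 + 612)*(-⅓) = 912*(-⅓) = -304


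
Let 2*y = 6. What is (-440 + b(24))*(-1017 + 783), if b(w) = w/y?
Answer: 101088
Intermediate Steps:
y = 3 (y = (½)*6 = 3)
b(w) = w/3
(-440 + b(24))*(-1017 + 783) = (-440 + (⅓)*24)*(-1017 + 783) = (-440 + 8)*(-234) = -432*(-234) = 101088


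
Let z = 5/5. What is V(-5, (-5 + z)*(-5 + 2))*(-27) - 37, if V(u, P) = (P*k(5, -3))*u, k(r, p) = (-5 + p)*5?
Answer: -64837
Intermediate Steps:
k(r, p) = -25 + 5*p
z = 1 (z = 5*(1/5) = 1)
V(u, P) = -40*P*u (V(u, P) = (P*(-25 + 5*(-3)))*u = (P*(-25 - 15))*u = (P*(-40))*u = (-40*P)*u = -40*P*u)
V(-5, (-5 + z)*(-5 + 2))*(-27) - 37 = -40*(-5 + 1)*(-5 + 2)*(-5)*(-27) - 37 = -40*(-4*(-3))*(-5)*(-27) - 37 = -40*12*(-5)*(-27) - 37 = 2400*(-27) - 37 = -64800 - 37 = -64837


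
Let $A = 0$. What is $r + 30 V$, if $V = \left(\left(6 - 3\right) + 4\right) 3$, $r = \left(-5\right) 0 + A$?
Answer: $630$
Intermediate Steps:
$r = 0$ ($r = \left(-5\right) 0 + 0 = 0 + 0 = 0$)
$V = 21$ ($V = \left(3 + 4\right) 3 = 7 \cdot 3 = 21$)
$r + 30 V = 0 + 30 \cdot 21 = 0 + 630 = 630$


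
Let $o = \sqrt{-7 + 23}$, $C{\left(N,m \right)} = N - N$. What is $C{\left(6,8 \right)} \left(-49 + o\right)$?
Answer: $0$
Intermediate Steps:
$C{\left(N,m \right)} = 0$
$o = 4$ ($o = \sqrt{16} = 4$)
$C{\left(6,8 \right)} \left(-49 + o\right) = 0 \left(-49 + 4\right) = 0 \left(-45\right) = 0$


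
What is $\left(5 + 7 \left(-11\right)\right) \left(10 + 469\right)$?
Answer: $-34488$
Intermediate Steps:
$\left(5 + 7 \left(-11\right)\right) \left(10 + 469\right) = \left(5 - 77\right) 479 = \left(-72\right) 479 = -34488$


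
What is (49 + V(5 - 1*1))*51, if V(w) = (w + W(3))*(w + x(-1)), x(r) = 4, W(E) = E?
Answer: 5355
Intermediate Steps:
V(w) = (3 + w)*(4 + w) (V(w) = (w + 3)*(w + 4) = (3 + w)*(4 + w))
(49 + V(5 - 1*1))*51 = (49 + (12 + (5 - 1*1)**2 + 7*(5 - 1*1)))*51 = (49 + (12 + (5 - 1)**2 + 7*(5 - 1)))*51 = (49 + (12 + 4**2 + 7*4))*51 = (49 + (12 + 16 + 28))*51 = (49 + 56)*51 = 105*51 = 5355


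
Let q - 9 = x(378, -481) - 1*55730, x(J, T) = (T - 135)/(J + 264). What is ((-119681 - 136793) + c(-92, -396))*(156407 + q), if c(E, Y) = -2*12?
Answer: -8289989197204/321 ≈ -2.5826e+10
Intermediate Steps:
c(E, Y) = -24
x(J, T) = (-135 + T)/(264 + J)
q = -17886749/321 (q = 9 + ((-135 - 481)/(264 + 378) - 1*55730) = 9 + (-616/642 - 55730) = 9 + ((1/642)*(-616) - 55730) = 9 + (-308/321 - 55730) = 9 - 17889638/321 = -17886749/321 ≈ -55722.)
((-119681 - 136793) + c(-92, -396))*(156407 + q) = ((-119681 - 136793) - 24)*(156407 - 17886749/321) = (-256474 - 24)*(32319898/321) = -256498*32319898/321 = -8289989197204/321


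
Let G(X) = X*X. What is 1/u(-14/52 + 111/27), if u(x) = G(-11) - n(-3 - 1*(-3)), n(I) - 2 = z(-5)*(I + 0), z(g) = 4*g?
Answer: 1/119 ≈ 0.0084034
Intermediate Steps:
G(X) = X**2
n(I) = 2 - 20*I (n(I) = 2 + (4*(-5))*(I + 0) = 2 - 20*I)
u(x) = 119 (u(x) = (-11)**2 - (2 - 20*(-3 - 1*(-3))) = 121 - (2 - 20*(-3 + 3)) = 121 - (2 - 20*0) = 121 - (2 + 0) = 121 - 1*2 = 121 - 2 = 119)
1/u(-14/52 + 111/27) = 1/119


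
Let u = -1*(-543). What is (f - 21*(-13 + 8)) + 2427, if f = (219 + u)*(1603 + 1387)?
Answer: 2280912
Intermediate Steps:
u = 543
f = 2278380 (f = (219 + 543)*(1603 + 1387) = 762*2990 = 2278380)
(f - 21*(-13 + 8)) + 2427 = (2278380 - 21*(-13 + 8)) + 2427 = (2278380 - 21*(-5)) + 2427 = (2278380 + 105) + 2427 = 2278485 + 2427 = 2280912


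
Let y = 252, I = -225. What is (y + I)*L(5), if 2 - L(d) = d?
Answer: -81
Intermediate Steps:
L(d) = 2 - d
(y + I)*L(5) = (252 - 225)*(2 - 1*5) = 27*(2 - 5) = 27*(-3) = -81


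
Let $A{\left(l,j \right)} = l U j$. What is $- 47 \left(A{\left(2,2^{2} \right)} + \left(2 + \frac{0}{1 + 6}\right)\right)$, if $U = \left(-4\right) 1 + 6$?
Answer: $-846$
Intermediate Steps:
$U = 2$ ($U = -4 + 6 = 2$)
$A{\left(l,j \right)} = 2 j l$ ($A{\left(l,j \right)} = l 2 j = 2 l j = 2 j l$)
$- 47 \left(A{\left(2,2^{2} \right)} + \left(2 + \frac{0}{1 + 6}\right)\right) = - 47 \left(2 \cdot 2^{2} \cdot 2 + \left(2 + \frac{0}{1 + 6}\right)\right) = - 47 \left(2 \cdot 4 \cdot 2 + \left(2 + \frac{0}{7}\right)\right) = - 47 \left(16 + \left(2 + 0 \cdot \frac{1}{7}\right)\right) = - 47 \left(16 + \left(2 + 0\right)\right) = - 47 \left(16 + 2\right) = \left(-47\right) 18 = -846$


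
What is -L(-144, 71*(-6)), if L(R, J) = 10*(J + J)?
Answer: 8520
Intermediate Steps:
L(R, J) = 20*J (L(R, J) = 10*(2*J) = 20*J)
-L(-144, 71*(-6)) = -20*71*(-6) = -20*(-426) = -1*(-8520) = 8520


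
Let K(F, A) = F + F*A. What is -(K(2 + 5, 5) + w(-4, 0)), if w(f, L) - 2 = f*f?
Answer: -60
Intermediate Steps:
K(F, A) = F + A*F
w(f, L) = 2 + f² (w(f, L) = 2 + f*f = 2 + f²)
-(K(2 + 5, 5) + w(-4, 0)) = -((2 + 5)*(1 + 5) + (2 + (-4)²)) = -(7*6 + (2 + 16)) = -(42 + 18) = -1*60 = -60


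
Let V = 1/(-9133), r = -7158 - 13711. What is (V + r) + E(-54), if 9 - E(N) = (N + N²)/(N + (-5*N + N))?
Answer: -572027192/27399 ≈ -20878.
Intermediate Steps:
r = -20869
E(N) = 9 + (N + N²)/(3*N) (E(N) = 9 - (N + N²)/(N + (-5*N + N)) = 9 - (N + N²)/(N - 4*N) = 9 - (N + N²)/((-3*N)) = 9 - (N + N²)*(-1/(3*N)) = 9 - (-1)*(N + N²)/(3*N) = 9 + (N + N²)/(3*N))
V = -1/9133 ≈ -0.00010949
(V + r) + E(-54) = (-1/9133 - 20869) + (28/3 + (⅓)*(-54)) = -190596578/9133 + (28/3 - 18) = -190596578/9133 - 26/3 = -572027192/27399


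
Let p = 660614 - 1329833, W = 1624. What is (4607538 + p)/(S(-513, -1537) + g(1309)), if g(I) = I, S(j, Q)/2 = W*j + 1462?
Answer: -1312773/553997 ≈ -2.3696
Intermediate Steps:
S(j, Q) = 2924 + 3248*j (S(j, Q) = 2*(1624*j + 1462) = 2*(1462 + 1624*j) = 2924 + 3248*j)
p = -669219
(4607538 + p)/(S(-513, -1537) + g(1309)) = (4607538 - 669219)/((2924 + 3248*(-513)) + 1309) = 3938319/((2924 - 1666224) + 1309) = 3938319/(-1663300 + 1309) = 3938319/(-1661991) = 3938319*(-1/1661991) = -1312773/553997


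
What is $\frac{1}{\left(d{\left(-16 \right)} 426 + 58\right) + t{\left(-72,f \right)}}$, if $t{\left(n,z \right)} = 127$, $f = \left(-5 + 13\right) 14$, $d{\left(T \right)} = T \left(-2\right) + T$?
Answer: $\frac{1}{7001} \approx 0.00014284$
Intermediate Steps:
$d{\left(T \right)} = - T$ ($d{\left(T \right)} = - 2 T + T = - T$)
$f = 112$ ($f = 8 \cdot 14 = 112$)
$\frac{1}{\left(d{\left(-16 \right)} 426 + 58\right) + t{\left(-72,f \right)}} = \frac{1}{\left(\left(-1\right) \left(-16\right) 426 + 58\right) + 127} = \frac{1}{\left(16 \cdot 426 + 58\right) + 127} = \frac{1}{\left(6816 + 58\right) + 127} = \frac{1}{6874 + 127} = \frac{1}{7001}$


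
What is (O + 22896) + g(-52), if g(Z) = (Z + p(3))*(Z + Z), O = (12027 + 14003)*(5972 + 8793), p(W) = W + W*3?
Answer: 384360006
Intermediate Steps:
p(W) = 4*W (p(W) = W + 3*W = 4*W)
O = 384332950 (O = 26030*14765 = 384332950)
g(Z) = 2*Z*(12 + Z) (g(Z) = (Z + 4*3)*(Z + Z) = (Z + 12)*(2*Z) = (12 + Z)*(2*Z) = 2*Z*(12 + Z))
(O + 22896) + g(-52) = (384332950 + 22896) + 2*(-52)*(12 - 52) = 384355846 + 2*(-52)*(-40) = 384355846 + 4160 = 384360006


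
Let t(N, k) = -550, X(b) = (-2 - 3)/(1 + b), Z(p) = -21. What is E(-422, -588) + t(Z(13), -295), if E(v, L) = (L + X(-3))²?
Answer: 1369041/4 ≈ 3.4226e+5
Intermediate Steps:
X(b) = -5/(1 + b)
E(v, L) = (5/2 + L)² (E(v, L) = (L - 5/(1 - 3))² = (L - 5/(-2))² = (L - 5*(-½))² = (L + 5/2)² = (5/2 + L)²)
E(-422, -588) + t(Z(13), -295) = (5 + 2*(-588))²/4 - 550 = (5 - 1176)²/4 - 550 = (¼)*(-1171)² - 550 = (¼)*1371241 - 550 = 1371241/4 - 550 = 1369041/4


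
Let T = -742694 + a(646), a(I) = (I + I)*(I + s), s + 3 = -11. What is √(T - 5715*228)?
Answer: I*√1229170 ≈ 1108.7*I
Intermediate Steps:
s = -14 (s = -3 - 11 = -14)
a(I) = 2*I*(-14 + I) (a(I) = (I + I)*(I - 14) = (2*I)*(-14 + I) = 2*I*(-14 + I))
T = 73850 (T = -742694 + 2*646*(-14 + 646) = -742694 + 2*646*632 = -742694 + 816544 = 73850)
√(T - 5715*228) = √(73850 - 5715*228) = √(73850 - 1303020) = √(-1229170) = I*√1229170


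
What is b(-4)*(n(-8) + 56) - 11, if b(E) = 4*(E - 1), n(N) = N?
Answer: -971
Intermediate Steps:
b(E) = -4 + 4*E (b(E) = 4*(-1 + E) = -4 + 4*E)
b(-4)*(n(-8) + 56) - 11 = (-4 + 4*(-4))*(-8 + 56) - 11 = (-4 - 16)*48 - 11 = -20*48 - 11 = -960 - 11 = -971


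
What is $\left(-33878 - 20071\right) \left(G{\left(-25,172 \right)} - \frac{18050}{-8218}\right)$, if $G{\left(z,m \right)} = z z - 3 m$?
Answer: $- \frac{3521374542}{587} \approx -5.9989 \cdot 10^{6}$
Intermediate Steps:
$G{\left(z,m \right)} = z^{2} - 3 m$
$\left(-33878 - 20071\right) \left(G{\left(-25,172 \right)} - \frac{18050}{-8218}\right) = \left(-33878 - 20071\right) \left(\left(\left(-25\right)^{2} - 516\right) - \frac{18050}{-8218}\right) = - 53949 \left(\left(625 - 516\right) - - \frac{9025}{4109}\right) = - 53949 \left(109 + \frac{9025}{4109}\right) = \left(-53949\right) \frac{456906}{4109} = - \frac{3521374542}{587}$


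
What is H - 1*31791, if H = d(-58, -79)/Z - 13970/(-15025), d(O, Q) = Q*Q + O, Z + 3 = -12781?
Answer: -1221263374139/38415920 ≈ -31791.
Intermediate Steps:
Z = -12784 (Z = -3 - 12781 = -12784)
d(O, Q) = O + Q² (d(O, Q) = Q² + O = O + Q²)
H = 17138581/38415920 (H = (-58 + (-79)²)/(-12784) - 13970/(-15025) = (-58 + 6241)*(-1/12784) - 13970*(-1/15025) = 6183*(-1/12784) + 2794/3005 = -6183/12784 + 2794/3005 = 17138581/38415920 ≈ 0.44613)
H - 1*31791 = 17138581/38415920 - 1*31791 = 17138581/38415920 - 31791 = -1221263374139/38415920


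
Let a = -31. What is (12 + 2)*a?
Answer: -434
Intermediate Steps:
(12 + 2)*a = (12 + 2)*(-31) = 14*(-31) = -434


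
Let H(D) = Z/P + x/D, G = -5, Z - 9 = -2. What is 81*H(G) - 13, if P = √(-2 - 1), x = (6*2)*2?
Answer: -2009/5 - 189*I*√3 ≈ -401.8 - 327.36*I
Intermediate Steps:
Z = 7 (Z = 9 - 2 = 7)
x = 24 (x = 12*2 = 24)
P = I*√3 (P = √(-3) = I*√3 ≈ 1.732*I)
H(D) = 24/D - 7*I*√3/3 (H(D) = 7/((I*√3)) + 24/D = 7*(-I*√3/3) + 24/D = -7*I*√3/3 + 24/D = 24/D - 7*I*√3/3)
81*H(G) - 13 = 81*(24/(-5) - 7*I*√3/3) - 13 = 81*(24*(-⅕) - 7*I*√3/3) - 13 = 81*(-24/5 - 7*I*√3/3) - 13 = (-1944/5 - 189*I*√3) - 13 = -2009/5 - 189*I*√3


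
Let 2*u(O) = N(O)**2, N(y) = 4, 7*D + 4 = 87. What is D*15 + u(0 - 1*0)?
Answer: 1301/7 ≈ 185.86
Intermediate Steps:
D = 83/7 (D = -4/7 + (1/7)*87 = -4/7 + 87/7 = 83/7 ≈ 11.857)
u(O) = 8 (u(O) = (1/2)*4**2 = (1/2)*16 = 8)
D*15 + u(0 - 1*0) = (83/7)*15 + 8 = 1245/7 + 8 = 1301/7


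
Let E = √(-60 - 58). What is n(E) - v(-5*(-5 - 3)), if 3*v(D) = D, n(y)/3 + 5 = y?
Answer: -85/3 + 3*I*√118 ≈ -28.333 + 32.588*I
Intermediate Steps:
E = I*√118 (E = √(-118) = I*√118 ≈ 10.863*I)
n(y) = -15 + 3*y
v(D) = D/3
n(E) - v(-5*(-5 - 3)) = (-15 + 3*(I*√118)) - (-5*(-5 - 3))/3 = (-15 + 3*I*√118) - (-5*(-8))/3 = (-15 + 3*I*√118) - 40/3 = -85/3 + 3*I*√118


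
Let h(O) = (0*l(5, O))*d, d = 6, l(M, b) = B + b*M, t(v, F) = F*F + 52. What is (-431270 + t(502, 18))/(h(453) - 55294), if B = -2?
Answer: 215447/27647 ≈ 7.7928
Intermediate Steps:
t(v, F) = 52 + F² (t(v, F) = F² + 52 = 52 + F²)
l(M, b) = -2 + M*b (l(M, b) = -2 + b*M = -2 + M*b)
h(O) = 0 (h(O) = (0*(-2 + 5*O))*6 = 0*6 = 0)
(-431270 + t(502, 18))/(h(453) - 55294) = (-431270 + (52 + 18²))/(0 - 55294) = (-431270 + (52 + 324))/(-55294) = (-431270 + 376)*(-1/55294) = -430894*(-1/55294) = 215447/27647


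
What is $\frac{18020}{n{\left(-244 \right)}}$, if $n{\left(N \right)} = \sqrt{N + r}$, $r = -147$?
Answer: $- \frac{1060 i \sqrt{391}}{23} \approx - 911.31 i$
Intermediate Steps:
$n{\left(N \right)} = \sqrt{-147 + N}$ ($n{\left(N \right)} = \sqrt{N - 147} = \sqrt{-147 + N}$)
$\frac{18020}{n{\left(-244 \right)}} = \frac{18020}{\sqrt{-147 - 244}} = \frac{18020}{\sqrt{-391}} = \frac{18020}{i \sqrt{391}} = 18020 \left(- \frac{i \sqrt{391}}{391}\right) = - \frac{1060 i \sqrt{391}}{23}$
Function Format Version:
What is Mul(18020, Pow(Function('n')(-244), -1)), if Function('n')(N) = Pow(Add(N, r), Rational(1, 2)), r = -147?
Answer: Mul(Rational(-1060, 23), I, Pow(391, Rational(1, 2))) ≈ Mul(-911.31, I)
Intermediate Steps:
Function('n')(N) = Pow(Add(-147, N), Rational(1, 2)) (Function('n')(N) = Pow(Add(N, -147), Rational(1, 2)) = Pow(Add(-147, N), Rational(1, 2)))
Mul(18020, Pow(Function('n')(-244), -1)) = Mul(18020, Pow(Pow(Add(-147, -244), Rational(1, 2)), -1)) = Mul(18020, Pow(Pow(-391, Rational(1, 2)), -1)) = Mul(18020, Pow(Mul(I, Pow(391, Rational(1, 2))), -1)) = Mul(18020, Mul(Rational(-1, 391), I, Pow(391, Rational(1, 2)))) = Mul(Rational(-1060, 23), I, Pow(391, Rational(1, 2)))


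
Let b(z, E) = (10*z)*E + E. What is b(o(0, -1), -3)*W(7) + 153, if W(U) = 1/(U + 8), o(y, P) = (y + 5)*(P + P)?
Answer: 864/5 ≈ 172.80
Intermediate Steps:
o(y, P) = 2*P*(5 + y) (o(y, P) = (5 + y)*(2*P) = 2*P*(5 + y))
W(U) = 1/(8 + U)
b(z, E) = E + 10*E*z (b(z, E) = 10*E*z + E = E + 10*E*z)
b(o(0, -1), -3)*W(7) + 153 = (-3*(1 + 10*(2*(-1)*(5 + 0))))/(8 + 7) + 153 = -3*(1 + 10*(2*(-1)*5))/15 + 153 = -3*(1 + 10*(-10))*(1/15) + 153 = -3*(1 - 100)*(1/15) + 153 = -3*(-99)*(1/15) + 153 = 297*(1/15) + 153 = 99/5 + 153 = 864/5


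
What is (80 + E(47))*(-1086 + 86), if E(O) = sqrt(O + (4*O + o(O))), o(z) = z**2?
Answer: -80000 - 2000*sqrt(611) ≈ -1.2944e+5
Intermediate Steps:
E(O) = sqrt(O**2 + 5*O) (E(O) = sqrt(O + (4*O + O**2)) = sqrt(O + (O**2 + 4*O)) = sqrt(O**2 + 5*O))
(80 + E(47))*(-1086 + 86) = (80 + sqrt(47*(5 + 47)))*(-1086 + 86) = (80 + sqrt(47*52))*(-1000) = (80 + sqrt(2444))*(-1000) = (80 + 2*sqrt(611))*(-1000) = -80000 - 2000*sqrt(611)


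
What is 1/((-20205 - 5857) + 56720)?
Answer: 1/30658 ≈ 3.2618e-5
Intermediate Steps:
1/((-20205 - 5857) + 56720) = 1/(-26062 + 56720) = 1/30658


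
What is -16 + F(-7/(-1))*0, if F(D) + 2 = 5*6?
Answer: -16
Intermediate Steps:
F(D) = 28 (F(D) = -2 + 5*6 = -2 + 30 = 28)
-16 + F(-7/(-1))*0 = -16 + 28*0 = -16 + 0 = -16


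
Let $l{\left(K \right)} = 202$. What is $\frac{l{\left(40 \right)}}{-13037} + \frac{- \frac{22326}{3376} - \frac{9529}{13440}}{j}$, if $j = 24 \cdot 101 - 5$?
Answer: $- \frac{1656405437903}{89432476667520} \approx -0.018521$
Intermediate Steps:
$j = 2419$ ($j = 2424 - 5 = 2419$)
$\frac{l{\left(40 \right)}}{-13037} + \frac{- \frac{22326}{3376} - \frac{9529}{13440}}{j} = \frac{202}{-13037} + \frac{- \frac{22326}{3376} - \frac{9529}{13440}}{2419} = 202 \left(- \frac{1}{13037}\right) + \left(\left(-22326\right) \frac{1}{3376} - \frac{9529}{13440}\right) \frac{1}{2419} = - \frac{202}{13037} + \left(- \frac{11163}{1688} - \frac{9529}{13440}\right) \frac{1}{2419} = - \frac{202}{13037} - \frac{20764459}{6859896960} = - \frac{1656405437903}{89432476667520}$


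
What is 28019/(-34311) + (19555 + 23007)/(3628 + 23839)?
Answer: 690746909/942420237 ≈ 0.73295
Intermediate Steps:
28019/(-34311) + (19555 + 23007)/(3628 + 23839) = 28019*(-1/34311) + 42562/27467 = -28019/34311 + 42562*(1/27467) = -28019/34311 + 42562/27467 = 690746909/942420237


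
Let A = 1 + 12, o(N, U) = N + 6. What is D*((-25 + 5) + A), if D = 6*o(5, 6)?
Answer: -462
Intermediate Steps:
o(N, U) = 6 + N
A = 13
D = 66 (D = 6*(6 + 5) = 6*11 = 66)
D*((-25 + 5) + A) = 66*((-25 + 5) + 13) = 66*(-20 + 13) = 66*(-7) = -462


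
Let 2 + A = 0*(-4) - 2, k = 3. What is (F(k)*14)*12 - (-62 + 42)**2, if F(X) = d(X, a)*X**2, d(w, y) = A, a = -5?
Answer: -6448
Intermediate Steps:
A = -4 (A = -2 + (0*(-4) - 2) = -2 + (0 - 2) = -2 - 2 = -4)
d(w, y) = -4
F(X) = -4*X**2
(F(k)*14)*12 - (-62 + 42)**2 = (-4*3**2*14)*12 - (-62 + 42)**2 = (-4*9*14)*12 - 1*(-20)**2 = -36*14*12 - 1*400 = -504*12 - 400 = -6048 - 400 = -6448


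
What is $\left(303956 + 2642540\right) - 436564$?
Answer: $2509932$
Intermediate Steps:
$\left(303956 + 2642540\right) - 436564 = 2946496 - 436564 = 2509932$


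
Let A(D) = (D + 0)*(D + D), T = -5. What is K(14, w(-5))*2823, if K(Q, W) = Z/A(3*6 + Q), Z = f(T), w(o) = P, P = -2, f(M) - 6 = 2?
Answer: 2823/256 ≈ 11.027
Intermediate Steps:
f(M) = 8 (f(M) = 6 + 2 = 8)
w(o) = -2
Z = 8
A(D) = 2*D² (A(D) = D*(2*D) = 2*D²)
K(Q, W) = 4/(18 + Q)² (K(Q, W) = 8/((2*(3*6 + Q)²)) = 8/((2*(18 + Q)²)) = 8*(1/(2*(18 + Q)²)) = 4/(18 + Q)²)
K(14, w(-5))*2823 = (4/(18 + 14)²)*2823 = (4/32²)*2823 = (4*(1/1024))*2823 = (1/256)*2823 = 2823/256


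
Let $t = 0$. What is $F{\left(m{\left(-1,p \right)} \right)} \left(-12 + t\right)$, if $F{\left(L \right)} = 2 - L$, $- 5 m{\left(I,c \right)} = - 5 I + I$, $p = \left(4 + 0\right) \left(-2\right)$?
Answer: $- \frac{168}{5} \approx -33.6$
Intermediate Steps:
$p = -8$ ($p = 4 \left(-2\right) = -8$)
$m{\left(I,c \right)} = \frac{4 I}{5}$ ($m{\left(I,c \right)} = - \frac{- 5 I + I}{5} = - \frac{\left(-4\right) I}{5} = \frac{4 I}{5}$)
$F{\left(m{\left(-1,p \right)} \right)} \left(-12 + t\right) = \left(2 - \frac{4}{5} \left(-1\right)\right) \left(-12 + 0\right) = \left(2 - - \frac{4}{5}\right) \left(-12\right) = \left(2 + \frac{4}{5}\right) \left(-12\right) = \frac{14}{5} \left(-12\right) = - \frac{168}{5}$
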